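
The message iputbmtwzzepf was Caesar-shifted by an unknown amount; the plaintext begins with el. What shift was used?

4

From the crib: i(8)−e(4)=4, so the shift is 4.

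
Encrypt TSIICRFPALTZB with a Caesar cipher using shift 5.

YXNNHWKUFQYEG

T(19): 19+5=24 → Y
S(18): 18+5=23 → X
I(8): 8+5=13 → N
I(8): 8+5=13 → N
C(2): 2+5=7 → H
R(17): 17+5=22 → W
F(5): 5+5=10 → K
P(15): 15+5=20 → U
A(0): 0+5=5 → F
L(11): 11+5=16 → Q
T(19): 19+5=24 → Y
Z(25): 25+5=30≡4 → E
B(1): 1+5=6 → G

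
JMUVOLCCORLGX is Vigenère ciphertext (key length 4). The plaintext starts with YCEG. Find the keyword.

Subtract each crib letter from the matching ciphertext letter (mod 26):
J(9)−Y(24)=-15≡11 → L
M(12)−C(2)=10 → K
U(20)−E(4)=16 → Q
V(21)−G(6)=15 → P

LKQP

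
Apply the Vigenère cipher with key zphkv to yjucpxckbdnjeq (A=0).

Repeat the key across the message: zphkvzphkvzphk
y(24)+z(25): 49≡23 → x
j(9)+p(15): 24 → y
u(20)+h(7): 27≡1 → b
c(2)+k(10): 12 → m
p(15)+v(21): 36≡10 → k
x(23)+z(25): 48≡22 → w
c(2)+p(15): 17 → r
k(10)+h(7): 17 → r
b(1)+k(10): 11 → l
d(3)+v(21): 24 → y
n(13)+z(25): 38≡12 → m
j(9)+p(15): 24 → y
e(4)+h(7): 11 → l
q(16)+k(10): 26≡0 → a

xybmkwrrlymyla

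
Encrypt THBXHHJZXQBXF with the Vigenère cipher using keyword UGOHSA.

NNPEZHDFLXTXZ

Repeat the key across the message: UGOHSAUGOHSAU
T(19)+U(20): 39≡13 → N
H(7)+G(6): 13 → N
B(1)+O(14): 15 → P
X(23)+H(7): 30≡4 → E
H(7)+S(18): 25 → Z
H(7)+A(0): 7 → H
J(9)+U(20): 29≡3 → D
Z(25)+G(6): 31≡5 → F
X(23)+O(14): 37≡11 → L
Q(16)+H(7): 23 → X
B(1)+S(18): 19 → T
X(23)+A(0): 23 → X
F(5)+U(20): 25 → Z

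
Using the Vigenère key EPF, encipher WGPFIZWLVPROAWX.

AVUJXEAAATGTELC

Repeat the key across the message: EPFEPFEPFEPFEPF
W(22)+E(4): 26≡0 → A
G(6)+P(15): 21 → V
P(15)+F(5): 20 → U
F(5)+E(4): 9 → J
I(8)+P(15): 23 → X
Z(25)+F(5): 30≡4 → E
W(22)+E(4): 26≡0 → A
L(11)+P(15): 26≡0 → A
V(21)+F(5): 26≡0 → A
P(15)+E(4): 19 → T
R(17)+P(15): 32≡6 → G
O(14)+F(5): 19 → T
A(0)+E(4): 4 → E
W(22)+P(15): 37≡11 → L
X(23)+F(5): 28≡2 → C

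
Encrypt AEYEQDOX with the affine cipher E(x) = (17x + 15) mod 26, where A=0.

PFHFBOTQ

A(0): 17·0+15=15 → P
E(4): 17·4+15=83≡5 → F
Y(24): 17·24+15=423≡7 → H
E(4): 17·4+15=83≡5 → F
Q(16): 17·16+15=287≡1 → B
D(3): 17·3+15=66≡14 → O
O(14): 17·14+15=253≡19 → T
X(23): 17·23+15=406≡16 → Q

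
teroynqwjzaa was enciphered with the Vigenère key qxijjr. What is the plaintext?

dhjfpwazbqrj

Repeat the key across the ciphertext: qxijjrqxijjr
t(19)−q(16): 3 → d
e(4)−x(23): -19≡7 → h
r(17)−i(8): 9 → j
o(14)−j(9): 5 → f
y(24)−j(9): 15 → p
n(13)−r(17): -4≡22 → w
q(16)−q(16): 0 → a
w(22)−x(23): -1≡25 → z
j(9)−i(8): 1 → b
z(25)−j(9): 16 → q
a(0)−j(9): -9≡17 → r
a(0)−r(17): -17≡9 → j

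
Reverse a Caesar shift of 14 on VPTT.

V(21): 21−14=7 → H
P(15): 15−14=1 → B
T(19): 19−14=5 → F
T(19): 19−14=5 → F

HBFF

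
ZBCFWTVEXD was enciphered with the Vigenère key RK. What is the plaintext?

Repeat the key across the ciphertext: RKRKRKRKRK
Z(25)−R(17): 8 → I
B(1)−K(10): -9≡17 → R
C(2)−R(17): -15≡11 → L
F(5)−K(10): -5≡21 → V
W(22)−R(17): 5 → F
T(19)−K(10): 9 → J
V(21)−R(17): 4 → E
E(4)−K(10): -6≡20 → U
X(23)−R(17): 6 → G
D(3)−K(10): -7≡19 → T

IRLVFJEUGT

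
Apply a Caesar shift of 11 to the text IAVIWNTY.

I(8): 8+11=19 → T
A(0): 0+11=11 → L
V(21): 21+11=32≡6 → G
I(8): 8+11=19 → T
W(22): 22+11=33≡7 → H
N(13): 13+11=24 → Y
T(19): 19+11=30≡4 → E
Y(24): 24+11=35≡9 → J

TLGTHYEJ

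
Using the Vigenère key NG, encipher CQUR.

Repeat the key across the message: NGNG
C(2)+N(13): 15 → P
Q(16)+G(6): 22 → W
U(20)+N(13): 33≡7 → H
R(17)+G(6): 23 → X

PWHX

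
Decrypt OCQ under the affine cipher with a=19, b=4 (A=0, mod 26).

The inverse of 19 mod 26 is 11, since 19·11=209≡1. Apply D(y)=11·(y−4) mod 26:
O(14): 11·(14−4)=110≡6 → G
C(2): 11·(2−4)=-22≡4 → E
Q(16): 11·(16−4)=132≡2 → C

GEC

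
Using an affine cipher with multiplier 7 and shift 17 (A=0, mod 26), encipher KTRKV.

JUGJI

K(10): 7·10+17=87≡9 → J
T(19): 7·19+17=150≡20 → U
R(17): 7·17+17=136≡6 → G
K(10): 7·10+17=87≡9 → J
V(21): 7·21+17=164≡8 → I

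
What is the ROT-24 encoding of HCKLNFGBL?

H(7): 7+24=31≡5 → F
C(2): 2+24=26≡0 → A
K(10): 10+24=34≡8 → I
L(11): 11+24=35≡9 → J
N(13): 13+24=37≡11 → L
F(5): 5+24=29≡3 → D
G(6): 6+24=30≡4 → E
B(1): 1+24=25 → Z
L(11): 11+24=35≡9 → J

FAIJLDEZJ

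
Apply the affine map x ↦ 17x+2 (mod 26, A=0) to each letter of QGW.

Q(16): 17·16+2=274≡14 → O
G(6): 17·6+2=104≡0 → A
W(22): 17·22+2=376≡12 → M

OAM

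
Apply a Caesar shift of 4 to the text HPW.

H(7): 7+4=11 → L
P(15): 15+4=19 → T
W(22): 22+4=26≡0 → A

LTA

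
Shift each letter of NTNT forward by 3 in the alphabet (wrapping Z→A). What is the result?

QWQW

N(13): 13+3=16 → Q
T(19): 19+3=22 → W
N(13): 13+3=16 → Q
T(19): 19+3=22 → W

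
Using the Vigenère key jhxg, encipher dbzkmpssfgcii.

Repeat the key across the message: jhxgjhxgjhxgj
d(3)+j(9): 12 → m
b(1)+h(7): 8 → i
z(25)+x(23): 48≡22 → w
k(10)+g(6): 16 → q
m(12)+j(9): 21 → v
p(15)+h(7): 22 → w
s(18)+x(23): 41≡15 → p
s(18)+g(6): 24 → y
f(5)+j(9): 14 → o
g(6)+h(7): 13 → n
c(2)+x(23): 25 → z
i(8)+g(6): 14 → o
i(8)+j(9): 17 → r

miwqvwpyonzor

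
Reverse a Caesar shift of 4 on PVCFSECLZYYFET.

P(15): 15−4=11 → L
V(21): 21−4=17 → R
C(2): 2−4=-2≡24 → Y
F(5): 5−4=1 → B
S(18): 18−4=14 → O
E(4): 4−4=0 → A
C(2): 2−4=-2≡24 → Y
L(11): 11−4=7 → H
Z(25): 25−4=21 → V
Y(24): 24−4=20 → U
Y(24): 24−4=20 → U
F(5): 5−4=1 → B
E(4): 4−4=0 → A
T(19): 19−4=15 → P

LRYBOAYHVUUBAP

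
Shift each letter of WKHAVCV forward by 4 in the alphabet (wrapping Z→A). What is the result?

W(22): 22+4=26≡0 → A
K(10): 10+4=14 → O
H(7): 7+4=11 → L
A(0): 0+4=4 → E
V(21): 21+4=25 → Z
C(2): 2+4=6 → G
V(21): 21+4=25 → Z

AOLEZGZ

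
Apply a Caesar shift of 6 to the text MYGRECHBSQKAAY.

SEMXKINHYWQGGE

M(12): 12+6=18 → S
Y(24): 24+6=30≡4 → E
G(6): 6+6=12 → M
R(17): 17+6=23 → X
E(4): 4+6=10 → K
C(2): 2+6=8 → I
H(7): 7+6=13 → N
B(1): 1+6=7 → H
S(18): 18+6=24 → Y
Q(16): 16+6=22 → W
K(10): 10+6=16 → Q
A(0): 0+6=6 → G
A(0): 0+6=6 → G
Y(24): 24+6=30≡4 → E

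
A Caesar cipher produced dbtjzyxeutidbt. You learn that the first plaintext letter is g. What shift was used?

From the crib: d(3)−g(6)=-3≡23, so the shift is 23.

23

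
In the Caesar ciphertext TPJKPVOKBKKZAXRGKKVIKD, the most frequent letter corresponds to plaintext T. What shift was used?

The most frequent ciphertext letter is K (appears 7 times).
K is position 10; T is position 19.
Shift = -9≡17.

17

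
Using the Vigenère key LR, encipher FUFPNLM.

QLQGYCX

Repeat the key across the message: LRLRLRL
F(5)+L(11): 16 → Q
U(20)+R(17): 37≡11 → L
F(5)+L(11): 16 → Q
P(15)+R(17): 32≡6 → G
N(13)+L(11): 24 → Y
L(11)+R(17): 28≡2 → C
M(12)+L(11): 23 → X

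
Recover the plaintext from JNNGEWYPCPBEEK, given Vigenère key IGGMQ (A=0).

BHHUOOSJQZTYYY

Repeat the key across the ciphertext: IGGMQIGGMQIGGM
J(9)−I(8): 1 → B
N(13)−G(6): 7 → H
N(13)−G(6): 7 → H
G(6)−M(12): -6≡20 → U
E(4)−Q(16): -12≡14 → O
W(22)−I(8): 14 → O
Y(24)−G(6): 18 → S
P(15)−G(6): 9 → J
C(2)−M(12): -10≡16 → Q
P(15)−Q(16): -1≡25 → Z
B(1)−I(8): -7≡19 → T
E(4)−G(6): -2≡24 → Y
E(4)−G(6): -2≡24 → Y
K(10)−M(12): -2≡24 → Y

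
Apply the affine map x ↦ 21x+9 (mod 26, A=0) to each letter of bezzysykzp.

b(1): 21·1+9=30≡4 → e
e(4): 21·4+9=93≡15 → p
z(25): 21·25+9=534≡14 → o
z(25): 21·25+9=534≡14 → o
y(24): 21·24+9=513≡19 → t
s(18): 21·18+9=387≡23 → x
y(24): 21·24+9=513≡19 → t
k(10): 21·10+9=219≡11 → l
z(25): 21·25+9=534≡14 → o
p(15): 21·15+9=324≡12 → m

epootxtlom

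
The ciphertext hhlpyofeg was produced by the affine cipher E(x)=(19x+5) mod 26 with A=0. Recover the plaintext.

wwogbvapl

The inverse of 19 mod 26 is 11, since 19·11=209≡1. Apply D(y)=11·(y−5) mod 26:
h(7): 11·(7−5)=22 → w
h(7): 11·(7−5)=22 → w
l(11): 11·(11−5)=66≡14 → o
p(15): 11·(15−5)=110≡6 → g
y(24): 11·(24−5)=209≡1 → b
o(14): 11·(14−5)=99≡21 → v
f(5): 11·(5−5)=0 → a
e(4): 11·(4−5)=-11≡15 → p
g(6): 11·(6−5)=11 → l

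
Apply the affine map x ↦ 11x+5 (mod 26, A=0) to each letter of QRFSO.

Q(16): 11·16+5=181≡25 → Z
R(17): 11·17+5=192≡10 → K
F(5): 11·5+5=60≡8 → I
S(18): 11·18+5=203≡21 → V
O(14): 11·14+5=159≡3 → D

ZKIVD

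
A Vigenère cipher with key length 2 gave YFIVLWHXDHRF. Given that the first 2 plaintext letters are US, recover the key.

Subtract each crib letter from the matching ciphertext letter (mod 26):
Y(24)−U(20)=4 → E
F(5)−S(18)=-13≡13 → N

EN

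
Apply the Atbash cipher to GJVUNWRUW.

TQEFMDIFD

G(6) → T(19)
J(9) → Q(16)
V(21) → E(4)
U(20) → F(5)
N(13) → M(12)
W(22) → D(3)
R(17) → I(8)
U(20) → F(5)
W(22) → D(3)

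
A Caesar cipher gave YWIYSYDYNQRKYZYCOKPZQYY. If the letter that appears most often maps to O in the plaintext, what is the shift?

10

The most frequent ciphertext letter is Y (appears 8 times).
Y is position 24; O is position 14.
Shift = 10.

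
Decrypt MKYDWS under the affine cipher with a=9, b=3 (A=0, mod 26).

The inverse of 9 mod 26 is 3, since 9·3=27≡1. Apply D(y)=3·(y−3) mod 26:
M(12): 3·(12−3)=27≡1 → B
K(10): 3·(10−3)=21 → V
Y(24): 3·(24−3)=63≡11 → L
D(3): 3·(3−3)=0 → A
W(22): 3·(22−3)=57≡5 → F
S(18): 3·(18−3)=45≡19 → T

BVLAFT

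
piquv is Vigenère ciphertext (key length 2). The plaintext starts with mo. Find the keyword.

Subtract each crib letter from the matching ciphertext letter (mod 26):
p(15)−m(12)=3 → d
i(8)−o(14)=-6≡20 → u

du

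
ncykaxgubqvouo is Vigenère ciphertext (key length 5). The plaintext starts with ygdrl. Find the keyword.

Subtract each crib letter from the matching ciphertext letter (mod 26):
n(13)−y(24)=-11≡15 → p
c(2)−g(6)=-4≡22 → w
y(24)−d(3)=21 → v
k(10)−r(17)=-7≡19 → t
a(0)−l(11)=-11≡15 → p

pwvtp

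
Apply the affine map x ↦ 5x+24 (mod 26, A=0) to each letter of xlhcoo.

jbhiqq

x(23): 5·23+24=139≡9 → j
l(11): 5·11+24=79≡1 → b
h(7): 5·7+24=59≡7 → h
c(2): 5·2+24=34≡8 → i
o(14): 5·14+24=94≡16 → q
o(14): 5·14+24=94≡16 → q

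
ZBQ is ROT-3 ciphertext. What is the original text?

WYN

Z(25): 25−3=22 → W
B(1): 1−3=-2≡24 → Y
Q(16): 16−3=13 → N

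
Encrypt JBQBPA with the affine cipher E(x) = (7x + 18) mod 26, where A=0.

J(9): 7·9+18=81≡3 → D
B(1): 7·1+18=25 → Z
Q(16): 7·16+18=130≡0 → A
B(1): 7·1+18=25 → Z
P(15): 7·15+18=123≡19 → T
A(0): 7·0+18=18 → S

DZAZTS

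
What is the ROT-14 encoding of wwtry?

kkhfm

w(22): 22+14=36≡10 → k
w(22): 22+14=36≡10 → k
t(19): 19+14=33≡7 → h
r(17): 17+14=31≡5 → f
y(24): 24+14=38≡12 → m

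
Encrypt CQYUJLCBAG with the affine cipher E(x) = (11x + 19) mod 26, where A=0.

PNXFOKPETH

C(2): 11·2+19=41≡15 → P
Q(16): 11·16+19=195≡13 → N
Y(24): 11·24+19=283≡23 → X
U(20): 11·20+19=239≡5 → F
J(9): 11·9+19=118≡14 → O
L(11): 11·11+19=140≡10 → K
C(2): 11·2+19=41≡15 → P
B(1): 11·1+19=30≡4 → E
A(0): 11·0+19=19 → T
G(6): 11·6+19=85≡7 → H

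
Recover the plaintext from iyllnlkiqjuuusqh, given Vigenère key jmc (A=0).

zmjcbjbwoaislgoy

Repeat the key across the ciphertext: jmcjmcjmcjmcjmcj
i(8)−j(9): -1≡25 → z
y(24)−m(12): 12 → m
l(11)−c(2): 9 → j
l(11)−j(9): 2 → c
n(13)−m(12): 1 → b
l(11)−c(2): 9 → j
k(10)−j(9): 1 → b
i(8)−m(12): -4≡22 → w
q(16)−c(2): 14 → o
j(9)−j(9): 0 → a
u(20)−m(12): 8 → i
u(20)−c(2): 18 → s
u(20)−j(9): 11 → l
s(18)−m(12): 6 → g
q(16)−c(2): 14 → o
h(7)−j(9): -2≡24 → y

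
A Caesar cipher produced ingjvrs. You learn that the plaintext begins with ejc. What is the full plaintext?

From the crib: i(8)−e(4)=4, so the shift is 4.
Subtract 4 from each ciphertext letter:
i(8): 8−4=4 → e
n(13): 13−4=9 → j
g(6): 6−4=2 → c
j(9): 9−4=5 → f
v(21): 21−4=17 → r
r(17): 17−4=13 → n
s(18): 18−4=14 → o

ejcfrno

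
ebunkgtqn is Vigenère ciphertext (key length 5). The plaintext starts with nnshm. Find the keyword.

rocgy

Subtract each crib letter from the matching ciphertext letter (mod 26):
e(4)−n(13)=-9≡17 → r
b(1)−n(13)=-12≡14 → o
u(20)−s(18)=2 → c
n(13)−h(7)=6 → g
k(10)−m(12)=-2≡24 → y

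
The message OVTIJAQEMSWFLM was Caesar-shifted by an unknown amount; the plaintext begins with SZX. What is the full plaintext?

From the crib: O(14)−S(18)=-4≡22, so the shift is 22.
Subtract 22 from each ciphertext letter:
O(14): 14−22=-8≡18 → S
V(21): 21−22=-1≡25 → Z
T(19): 19−22=-3≡23 → X
I(8): 8−22=-14≡12 → M
J(9): 9−22=-13≡13 → N
A(0): 0−22=-22≡4 → E
Q(16): 16−22=-6≡20 → U
E(4): 4−22=-18≡8 → I
M(12): 12−22=-10≡16 → Q
S(18): 18−22=-4≡22 → W
W(22): 22−22=0 → A
F(5): 5−22=-17≡9 → J
L(11): 11−22=-11≡15 → P
M(12): 12−22=-10≡16 → Q

SZXMNEUIQWAJPQ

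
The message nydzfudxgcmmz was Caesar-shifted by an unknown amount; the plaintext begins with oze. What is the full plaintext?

ozeagveyhdnna

From the crib: n(13)−o(14)=-1≡25, so the shift is 25.
Subtract 25 from each ciphertext letter:
n(13): 13−25=-12≡14 → o
y(24): 24−25=-1≡25 → z
d(3): 3−25=-22≡4 → e
z(25): 25−25=0 → a
f(5): 5−25=-20≡6 → g
u(20): 20−25=-5≡21 → v
d(3): 3−25=-22≡4 → e
x(23): 23−25=-2≡24 → y
g(6): 6−25=-19≡7 → h
c(2): 2−25=-23≡3 → d
m(12): 12−25=-13≡13 → n
m(12): 12−25=-13≡13 → n
z(25): 25−25=0 → a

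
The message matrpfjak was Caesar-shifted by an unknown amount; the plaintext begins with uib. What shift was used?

18

From the crib: m(12)−u(20)=-8≡18, so the shift is 18.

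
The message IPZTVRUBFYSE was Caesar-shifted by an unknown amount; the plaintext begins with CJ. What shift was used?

From the crib: I(8)−C(2)=6, so the shift is 6.

6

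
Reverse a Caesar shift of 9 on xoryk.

x(23): 23−9=14 → o
o(14): 14−9=5 → f
r(17): 17−9=8 → i
y(24): 24−9=15 → p
k(10): 10−9=1 → b

ofipb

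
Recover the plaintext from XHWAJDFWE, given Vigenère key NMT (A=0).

Repeat the key across the ciphertext: NMTNMTNMT
X(23)−N(13): 10 → K
H(7)−M(12): -5≡21 → V
W(22)−T(19): 3 → D
A(0)−N(13): -13≡13 → N
J(9)−M(12): -3≡23 → X
D(3)−T(19): -16≡10 → K
F(5)−N(13): -8≡18 → S
W(22)−M(12): 10 → K
E(4)−T(19): -15≡11 → L

KVDNXKSKL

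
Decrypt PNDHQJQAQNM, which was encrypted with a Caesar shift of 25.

P(15): 15−25=-10≡16 → Q
N(13): 13−25=-12≡14 → O
D(3): 3−25=-22≡4 → E
H(7): 7−25=-18≡8 → I
Q(16): 16−25=-9≡17 → R
J(9): 9−25=-16≡10 → K
Q(16): 16−25=-9≡17 → R
A(0): 0−25=-25≡1 → B
Q(16): 16−25=-9≡17 → R
N(13): 13−25=-12≡14 → O
M(12): 12−25=-13≡13 → N

QOEIRKRBRON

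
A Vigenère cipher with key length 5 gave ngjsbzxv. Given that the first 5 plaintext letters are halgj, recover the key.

Subtract each crib letter from the matching ciphertext letter (mod 26):
n(13)−h(7)=6 → g
g(6)−a(0)=6 → g
j(9)−l(11)=-2≡24 → y
s(18)−g(6)=12 → m
b(1)−j(9)=-8≡18 → s

ggyms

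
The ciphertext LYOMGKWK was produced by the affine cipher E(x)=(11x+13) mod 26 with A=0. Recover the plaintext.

The inverse of 11 mod 26 is 19, since 11·19=209≡1. Apply D(y)=19·(y−13) mod 26:
L(11): 19·(11−13)=-38≡14 → O
Y(24): 19·(24−13)=209≡1 → B
O(14): 19·(14−13)=19 → T
M(12): 19·(12−13)=-19≡7 → H
G(6): 19·(6−13)=-133≡23 → X
K(10): 19·(10−13)=-57≡21 → V
W(22): 19·(22−13)=171≡15 → P
K(10): 19·(10−13)=-57≡21 → V

OBTHXVPV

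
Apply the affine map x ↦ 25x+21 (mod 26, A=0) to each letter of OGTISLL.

HPCNDKK

O(14): 25·14+21=371≡7 → H
G(6): 25·6+21=171≡15 → P
T(19): 25·19+21=496≡2 → C
I(8): 25·8+21=221≡13 → N
S(18): 25·18+21=471≡3 → D
L(11): 25·11+21=296≡10 → K
L(11): 25·11+21=296≡10 → K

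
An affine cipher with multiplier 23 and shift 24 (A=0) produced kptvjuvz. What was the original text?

wdtbfkbr

The inverse of 23 mod 26 is 17, since 23·17=391≡1. Apply D(y)=17·(y−24) mod 26:
k(10): 17·(10−24)=-238≡22 → w
p(15): 17·(15−24)=-153≡3 → d
t(19): 17·(19−24)=-85≡19 → t
v(21): 17·(21−24)=-51≡1 → b
j(9): 17·(9−24)=-255≡5 → f
u(20): 17·(20−24)=-68≡10 → k
v(21): 17·(21−24)=-51≡1 → b
z(25): 17·(25−24)=17 → r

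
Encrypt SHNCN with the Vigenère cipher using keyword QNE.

IURSA

Repeat the key across the message: QNEQN
S(18)+Q(16): 34≡8 → I
H(7)+N(13): 20 → U
N(13)+E(4): 17 → R
C(2)+Q(16): 18 → S
N(13)+N(13): 26≡0 → A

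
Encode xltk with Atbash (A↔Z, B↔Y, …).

cogp

x(23) → c(2)
l(11) → o(14)
t(19) → g(6)
k(10) → p(15)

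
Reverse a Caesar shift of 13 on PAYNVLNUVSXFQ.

CNLAIYAHIFKSD

P(15): 15−13=2 → C
A(0): 0−13=-13≡13 → N
Y(24): 24−13=11 → L
N(13): 13−13=0 → A
V(21): 21−13=8 → I
L(11): 11−13=-2≡24 → Y
N(13): 13−13=0 → A
U(20): 20−13=7 → H
V(21): 21−13=8 → I
S(18): 18−13=5 → F
X(23): 23−13=10 → K
F(5): 5−13=-8≡18 → S
Q(16): 16−13=3 → D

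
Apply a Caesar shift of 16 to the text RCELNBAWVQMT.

R(17): 17+16=33≡7 → H
C(2): 2+16=18 → S
E(4): 4+16=20 → U
L(11): 11+16=27≡1 → B
N(13): 13+16=29≡3 → D
B(1): 1+16=17 → R
A(0): 0+16=16 → Q
W(22): 22+16=38≡12 → M
V(21): 21+16=37≡11 → L
Q(16): 16+16=32≡6 → G
M(12): 12+16=28≡2 → C
T(19): 19+16=35≡9 → J

HSUBDRQMLGCJ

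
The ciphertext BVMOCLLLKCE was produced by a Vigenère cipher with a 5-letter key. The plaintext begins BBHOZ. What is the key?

Subtract each crib letter from the matching ciphertext letter (mod 26):
B(1)−B(1)=0 → A
V(21)−B(1)=20 → U
M(12)−H(7)=5 → F
O(14)−O(14)=0 → A
C(2)−Z(25)=-23≡3 → D

AUFAD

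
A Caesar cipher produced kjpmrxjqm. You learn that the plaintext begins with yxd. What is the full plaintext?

From the crib: k(10)−y(24)=-14≡12, so the shift is 12.
Subtract 12 from each ciphertext letter:
k(10): 10−12=-2≡24 → y
j(9): 9−12=-3≡23 → x
p(15): 15−12=3 → d
m(12): 12−12=0 → a
r(17): 17−12=5 → f
x(23): 23−12=11 → l
j(9): 9−12=-3≡23 → x
q(16): 16−12=4 → e
m(12): 12−12=0 → a

yxdaflxea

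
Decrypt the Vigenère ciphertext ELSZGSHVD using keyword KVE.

UQOPLOXAZ

Repeat the key across the ciphertext: KVEKVEKVE
E(4)−K(10): -6≡20 → U
L(11)−V(21): -10≡16 → Q
S(18)−E(4): 14 → O
Z(25)−K(10): 15 → P
G(6)−V(21): -15≡11 → L
S(18)−E(4): 14 → O
H(7)−K(10): -3≡23 → X
V(21)−V(21): 0 → A
D(3)−E(4): -1≡25 → Z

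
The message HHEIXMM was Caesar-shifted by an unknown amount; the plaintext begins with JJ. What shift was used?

24

From the crib: H(7)−J(9)=-2≡24, so the shift is 24.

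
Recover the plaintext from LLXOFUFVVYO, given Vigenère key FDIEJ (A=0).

Repeat the key across the ciphertext: FDIEJFDIEJF
L(11)−F(5): 6 → G
L(11)−D(3): 8 → I
X(23)−I(8): 15 → P
O(14)−E(4): 10 → K
F(5)−J(9): -4≡22 → W
U(20)−F(5): 15 → P
F(5)−D(3): 2 → C
V(21)−I(8): 13 → N
V(21)−E(4): 17 → R
Y(24)−J(9): 15 → P
O(14)−F(5): 9 → J

GIPKWPCNRPJ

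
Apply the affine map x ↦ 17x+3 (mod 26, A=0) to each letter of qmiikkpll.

pzjjrryii

q(16): 17·16+3=275≡15 → p
m(12): 17·12+3=207≡25 → z
i(8): 17·8+3=139≡9 → j
i(8): 17·8+3=139≡9 → j
k(10): 17·10+3=173≡17 → r
k(10): 17·10+3=173≡17 → r
p(15): 17·15+3=258≡24 → y
l(11): 17·11+3=190≡8 → i
l(11): 17·11+3=190≡8 → i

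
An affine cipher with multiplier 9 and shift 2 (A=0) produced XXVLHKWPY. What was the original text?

The inverse of 9 mod 26 is 3, since 9·3=27≡1. Apply D(y)=3·(y−2) mod 26:
X(23): 3·(23−2)=63≡11 → L
X(23): 3·(23−2)=63≡11 → L
V(21): 3·(21−2)=57≡5 → F
L(11): 3·(11−2)=27≡1 → B
H(7): 3·(7−2)=15 → P
K(10): 3·(10−2)=24 → Y
W(22): 3·(22−2)=60≡8 → I
P(15): 3·(15−2)=39≡13 → N
Y(24): 3·(24−2)=66≡14 → O

LLFBPYINO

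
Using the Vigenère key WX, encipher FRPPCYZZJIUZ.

BOLMYVVWFFQW

Repeat the key across the message: WXWXWXWXWXWX
F(5)+W(22): 27≡1 → B
R(17)+X(23): 40≡14 → O
P(15)+W(22): 37≡11 → L
P(15)+X(23): 38≡12 → M
C(2)+W(22): 24 → Y
Y(24)+X(23): 47≡21 → V
Z(25)+W(22): 47≡21 → V
Z(25)+X(23): 48≡22 → W
J(9)+W(22): 31≡5 → F
I(8)+X(23): 31≡5 → F
U(20)+W(22): 42≡16 → Q
Z(25)+X(23): 48≡22 → W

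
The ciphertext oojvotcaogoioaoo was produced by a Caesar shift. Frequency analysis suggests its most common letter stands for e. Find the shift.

10

The most frequent ciphertext letter is o (appears 8 times).
o is position 14; e is position 4.
Shift = 10.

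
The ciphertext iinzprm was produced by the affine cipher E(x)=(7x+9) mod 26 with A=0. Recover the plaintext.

lligmqt

The inverse of 7 mod 26 is 15, since 7·15=105≡1. Apply D(y)=15·(y−9) mod 26:
i(8): 15·(8−9)=-15≡11 → l
i(8): 15·(8−9)=-15≡11 → l
n(13): 15·(13−9)=60≡8 → i
z(25): 15·(25−9)=240≡6 → g
p(15): 15·(15−9)=90≡12 → m
r(17): 15·(17−9)=120≡16 → q
m(12): 15·(12−9)=45≡19 → t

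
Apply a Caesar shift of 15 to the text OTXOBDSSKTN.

DIMDQSHHZIC

O(14): 14+15=29≡3 → D
T(19): 19+15=34≡8 → I
X(23): 23+15=38≡12 → M
O(14): 14+15=29≡3 → D
B(1): 1+15=16 → Q
D(3): 3+15=18 → S
S(18): 18+15=33≡7 → H
S(18): 18+15=33≡7 → H
K(10): 10+15=25 → Z
T(19): 19+15=34≡8 → I
N(13): 13+15=28≡2 → C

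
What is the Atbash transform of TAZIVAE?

GZAREZV

T(19) → G(6)
A(0) → Z(25)
Z(25) → A(0)
I(8) → R(17)
V(21) → E(4)
A(0) → Z(25)
E(4) → V(21)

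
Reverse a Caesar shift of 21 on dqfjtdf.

d(3): 3−21=-18≡8 → i
q(16): 16−21=-5≡21 → v
f(5): 5−21=-16≡10 → k
j(9): 9−21=-12≡14 → o
t(19): 19−21=-2≡24 → y
d(3): 3−21=-18≡8 → i
f(5): 5−21=-16≡10 → k

ivkoyik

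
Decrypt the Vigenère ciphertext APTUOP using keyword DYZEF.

XRUQJM

Repeat the key across the ciphertext: DYZEFD
A(0)−D(3): -3≡23 → X
P(15)−Y(24): -9≡17 → R
T(19)−Z(25): -6≡20 → U
U(20)−E(4): 16 → Q
O(14)−F(5): 9 → J
P(15)−D(3): 12 → M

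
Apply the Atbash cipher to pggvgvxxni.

p(15) → k(10)
g(6) → t(19)
g(6) → t(19)
v(21) → e(4)
g(6) → t(19)
v(21) → e(4)
x(23) → c(2)
x(23) → c(2)
n(13) → m(12)
i(8) → r(17)

ktteteccmr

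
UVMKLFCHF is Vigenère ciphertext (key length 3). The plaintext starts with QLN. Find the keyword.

EKZ

Subtract each crib letter from the matching ciphertext letter (mod 26):
U(20)−Q(16)=4 → E
V(21)−L(11)=10 → K
M(12)−N(13)=-1≡25 → Z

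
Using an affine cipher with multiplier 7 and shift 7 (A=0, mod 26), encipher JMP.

SNI

J(9): 7·9+7=70≡18 → S
M(12): 7·12+7=91≡13 → N
P(15): 7·15+7=112≡8 → I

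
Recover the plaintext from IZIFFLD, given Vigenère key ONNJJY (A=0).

Repeat the key across the ciphertext: ONNJJYO
I(8)−O(14): -6≡20 → U
Z(25)−N(13): 12 → M
I(8)−N(13): -5≡21 → V
F(5)−J(9): -4≡22 → W
F(5)−J(9): -4≡22 → W
L(11)−Y(24): -13≡13 → N
D(3)−O(14): -11≡15 → P

UMVWWNP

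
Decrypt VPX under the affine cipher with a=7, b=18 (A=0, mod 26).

THX

The inverse of 7 mod 26 is 15, since 7·15=105≡1. Apply D(y)=15·(y−18) mod 26:
V(21): 15·(21−18)=45≡19 → T
P(15): 15·(15−18)=-45≡7 → H
X(23): 15·(23−18)=75≡23 → X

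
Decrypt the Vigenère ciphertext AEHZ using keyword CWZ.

Repeat the key across the ciphertext: CWZC
A(0)−C(2): -2≡24 → Y
E(4)−W(22): -18≡8 → I
H(7)−Z(25): -18≡8 → I
Z(25)−C(2): 23 → X

YIIX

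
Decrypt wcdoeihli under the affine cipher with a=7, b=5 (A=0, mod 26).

The inverse of 7 mod 26 is 15, since 7·15=105≡1. Apply D(y)=15·(y−5) mod 26:
w(22): 15·(22−5)=255≡21 → v
c(2): 15·(2−5)=-45≡7 → h
d(3): 15·(3−5)=-30≡22 → w
o(14): 15·(14−5)=135≡5 → f
e(4): 15·(4−5)=-15≡11 → l
i(8): 15·(8−5)=45≡19 → t
h(7): 15·(7−5)=30≡4 → e
l(11): 15·(11−5)=90≡12 → m
i(8): 15·(8−5)=45≡19 → t

vhwfltemt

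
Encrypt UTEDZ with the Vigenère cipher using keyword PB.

JUTEO

Repeat the key across the message: PBPBP
U(20)+P(15): 35≡9 → J
T(19)+B(1): 20 → U
E(4)+P(15): 19 → T
D(3)+B(1): 4 → E
Z(25)+P(15): 40≡14 → O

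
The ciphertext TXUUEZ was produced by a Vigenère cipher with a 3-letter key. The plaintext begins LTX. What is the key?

IEX

Subtract each crib letter from the matching ciphertext letter (mod 26):
T(19)−L(11)=8 → I
X(23)−T(19)=4 → E
U(20)−X(23)=-3≡23 → X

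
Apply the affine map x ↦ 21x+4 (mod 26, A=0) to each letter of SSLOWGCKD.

SSBMYAUGP

S(18): 21·18+4=382≡18 → S
S(18): 21·18+4=382≡18 → S
L(11): 21·11+4=235≡1 → B
O(14): 21·14+4=298≡12 → M
W(22): 21·22+4=466≡24 → Y
G(6): 21·6+4=130≡0 → A
C(2): 21·2+4=46≡20 → U
K(10): 21·10+4=214≡6 → G
D(3): 21·3+4=67≡15 → P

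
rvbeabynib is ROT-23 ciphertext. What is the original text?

r(17): 17−23=-6≡20 → u
v(21): 21−23=-2≡24 → y
b(1): 1−23=-22≡4 → e
e(4): 4−23=-19≡7 → h
a(0): 0−23=-23≡3 → d
b(1): 1−23=-22≡4 → e
y(24): 24−23=1 → b
n(13): 13−23=-10≡16 → q
i(8): 8−23=-15≡11 → l
b(1): 1−23=-22≡4 → e

uyehdebqle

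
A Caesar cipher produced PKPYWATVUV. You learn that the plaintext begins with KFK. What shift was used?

From the crib: P(15)−K(10)=5, so the shift is 5.

5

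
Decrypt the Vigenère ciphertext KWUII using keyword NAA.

XWUVI

Repeat the key across the ciphertext: NAANA
K(10)−N(13): -3≡23 → X
W(22)−A(0): 22 → W
U(20)−A(0): 20 → U
I(8)−N(13): -5≡21 → V
I(8)−A(0): 8 → I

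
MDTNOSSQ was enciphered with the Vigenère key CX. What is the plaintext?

KGRQMVQT

Repeat the key across the ciphertext: CXCXCXCX
M(12)−C(2): 10 → K
D(3)−X(23): -20≡6 → G
T(19)−C(2): 17 → R
N(13)−X(23): -10≡16 → Q
O(14)−C(2): 12 → M
S(18)−X(23): -5≡21 → V
S(18)−C(2): 16 → Q
Q(16)−X(23): -7≡19 → T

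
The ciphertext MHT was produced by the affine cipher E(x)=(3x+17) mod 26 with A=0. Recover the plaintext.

The inverse of 3 mod 26 is 9, since 3·9=27≡1. Apply D(y)=9·(y−17) mod 26:
M(12): 9·(12−17)=-45≡7 → H
H(7): 9·(7−17)=-90≡14 → O
T(19): 9·(19−17)=18 → S

HOS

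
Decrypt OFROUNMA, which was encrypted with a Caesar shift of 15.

ZQCZFYXL

O(14): 14−15=-1≡25 → Z
F(5): 5−15=-10≡16 → Q
R(17): 17−15=2 → C
O(14): 14−15=-1≡25 → Z
U(20): 20−15=5 → F
N(13): 13−15=-2≡24 → Y
M(12): 12−15=-3≡23 → X
A(0): 0−15=-15≡11 → L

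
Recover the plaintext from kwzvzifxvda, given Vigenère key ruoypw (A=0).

tclxkmodhfl

Repeat the key across the ciphertext: ruoypwruoyp
k(10)−r(17): -7≡19 → t
w(22)−u(20): 2 → c
z(25)−o(14): 11 → l
v(21)−y(24): -3≡23 → x
z(25)−p(15): 10 → k
i(8)−w(22): -14≡12 → m
f(5)−r(17): -12≡14 → o
x(23)−u(20): 3 → d
v(21)−o(14): 7 → h
d(3)−y(24): -21≡5 → f
a(0)−p(15): -15≡11 → l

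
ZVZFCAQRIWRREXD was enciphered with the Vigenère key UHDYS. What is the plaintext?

FOWHKGJOKEXKBZL

Repeat the key across the ciphertext: UHDYSUHDYSUHDYS
Z(25)−U(20): 5 → F
V(21)−H(7): 14 → O
Z(25)−D(3): 22 → W
F(5)−Y(24): -19≡7 → H
C(2)−S(18): -16≡10 → K
A(0)−U(20): -20≡6 → G
Q(16)−H(7): 9 → J
R(17)−D(3): 14 → O
I(8)−Y(24): -16≡10 → K
W(22)−S(18): 4 → E
R(17)−U(20): -3≡23 → X
R(17)−H(7): 10 → K
E(4)−D(3): 1 → B
X(23)−Y(24): -1≡25 → Z
D(3)−S(18): -15≡11 → L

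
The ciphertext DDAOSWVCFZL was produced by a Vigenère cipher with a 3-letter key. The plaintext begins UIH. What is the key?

Subtract each crib letter from the matching ciphertext letter (mod 26):
D(3)−U(20)=-17≡9 → J
D(3)−I(8)=-5≡21 → V
A(0)−H(7)=-7≡19 → T

JVT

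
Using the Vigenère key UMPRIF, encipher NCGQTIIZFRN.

Repeat the key across the message: UMPRIFUMPRI
N(13)+U(20): 33≡7 → H
C(2)+M(12): 14 → O
G(6)+P(15): 21 → V
Q(16)+R(17): 33≡7 → H
T(19)+I(8): 27≡1 → B
I(8)+F(5): 13 → N
I(8)+U(20): 28≡2 → C
Z(25)+M(12): 37≡11 → L
F(5)+P(15): 20 → U
R(17)+R(17): 34≡8 → I
N(13)+I(8): 21 → V

HOVHBNCLUIV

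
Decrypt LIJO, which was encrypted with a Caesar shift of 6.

FCDI

L(11): 11−6=5 → F
I(8): 8−6=2 → C
J(9): 9−6=3 → D
O(14): 14−6=8 → I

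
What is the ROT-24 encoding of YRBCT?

Y(24): 24+24=48≡22 → W
R(17): 17+24=41≡15 → P
B(1): 1+24=25 → Z
C(2): 2+24=26≡0 → A
T(19): 19+24=43≡17 → R

WPZAR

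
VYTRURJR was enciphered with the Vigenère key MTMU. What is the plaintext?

JFHXIYXX

Repeat the key across the ciphertext: MTMUMTMU
V(21)−M(12): 9 → J
Y(24)−T(19): 5 → F
T(19)−M(12): 7 → H
R(17)−U(20): -3≡23 → X
U(20)−M(12): 8 → I
R(17)−T(19): -2≡24 → Y
J(9)−M(12): -3≡23 → X
R(17)−U(20): -3≡23 → X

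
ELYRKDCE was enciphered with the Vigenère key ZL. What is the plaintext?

Repeat the key across the ciphertext: ZLZLZLZL
E(4)−Z(25): -21≡5 → F
L(11)−L(11): 0 → A
Y(24)−Z(25): -1≡25 → Z
R(17)−L(11): 6 → G
K(10)−Z(25): -15≡11 → L
D(3)−L(11): -8≡18 → S
C(2)−Z(25): -23≡3 → D
E(4)−L(11): -7≡19 → T

FAZGLSDT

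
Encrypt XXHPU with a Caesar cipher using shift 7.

X(23): 23+7=30≡4 → E
X(23): 23+7=30≡4 → E
H(7): 7+7=14 → O
P(15): 15+7=22 → W
U(20): 20+7=27≡1 → B

EEOWB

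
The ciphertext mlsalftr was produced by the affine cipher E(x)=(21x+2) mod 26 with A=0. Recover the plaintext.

ytcqtphx

The inverse of 21 mod 26 is 5, since 21·5=105≡1. Apply D(y)=5·(y−2) mod 26:
m(12): 5·(12−2)=50≡24 → y
l(11): 5·(11−2)=45≡19 → t
s(18): 5·(18−2)=80≡2 → c
a(0): 5·(0−2)=-10≡16 → q
l(11): 5·(11−2)=45≡19 → t
f(5): 5·(5−2)=15 → p
t(19): 5·(19−2)=85≡7 → h
r(17): 5·(17−2)=75≡23 → x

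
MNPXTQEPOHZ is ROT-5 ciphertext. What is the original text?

M(12): 12−5=7 → H
N(13): 13−5=8 → I
P(15): 15−5=10 → K
X(23): 23−5=18 → S
T(19): 19−5=14 → O
Q(16): 16−5=11 → L
E(4): 4−5=-1≡25 → Z
P(15): 15−5=10 → K
O(14): 14−5=9 → J
H(7): 7−5=2 → C
Z(25): 25−5=20 → U

HIKSOLZKJCU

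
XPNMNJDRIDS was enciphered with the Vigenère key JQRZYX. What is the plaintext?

Repeat the key across the ciphertext: JQRZYXJQRZY
X(23)−J(9): 14 → O
P(15)−Q(16): -1≡25 → Z
N(13)−R(17): -4≡22 → W
M(12)−Z(25): -13≡13 → N
N(13)−Y(24): -11≡15 → P
J(9)−X(23): -14≡12 → M
D(3)−J(9): -6≡20 → U
R(17)−Q(16): 1 → B
I(8)−R(17): -9≡17 → R
D(3)−Z(25): -22≡4 → E
S(18)−Y(24): -6≡20 → U

OZWNPMUBREU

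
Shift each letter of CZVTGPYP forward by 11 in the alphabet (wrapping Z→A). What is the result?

C(2): 2+11=13 → N
Z(25): 25+11=36≡10 → K
V(21): 21+11=32≡6 → G
T(19): 19+11=30≡4 → E
G(6): 6+11=17 → R
P(15): 15+11=26≡0 → A
Y(24): 24+11=35≡9 → J
P(15): 15+11=26≡0 → A

NKGERAJA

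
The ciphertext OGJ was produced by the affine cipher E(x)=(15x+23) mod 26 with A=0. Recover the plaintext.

The inverse of 15 mod 26 is 7, since 15·7=105≡1. Apply D(y)=7·(y−23) mod 26:
O(14): 7·(14−23)=-63≡15 → P
G(6): 7·(6−23)=-119≡11 → L
J(9): 7·(9−23)=-98≡6 → G

PLG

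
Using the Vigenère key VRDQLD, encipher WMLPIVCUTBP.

RDOFTYXLWRA

Repeat the key across the message: VRDQLDVRDQL
W(22)+V(21): 43≡17 → R
M(12)+R(17): 29≡3 → D
L(11)+D(3): 14 → O
P(15)+Q(16): 31≡5 → F
I(8)+L(11): 19 → T
V(21)+D(3): 24 → Y
C(2)+V(21): 23 → X
U(20)+R(17): 37≡11 → L
T(19)+D(3): 22 → W
B(1)+Q(16): 17 → R
P(15)+L(11): 26≡0 → A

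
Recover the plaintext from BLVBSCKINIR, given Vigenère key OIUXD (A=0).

Repeat the key across the ciphertext: OIUXDOIUXDO
B(1)−O(14): -13≡13 → N
L(11)−I(8): 3 → D
V(21)−U(20): 1 → B
B(1)−X(23): -22≡4 → E
S(18)−D(3): 15 → P
C(2)−O(14): -12≡14 → O
K(10)−I(8): 2 → C
I(8)−U(20): -12≡14 → O
N(13)−X(23): -10≡16 → Q
I(8)−D(3): 5 → F
R(17)−O(14): 3 → D

NDBEPOCOQFD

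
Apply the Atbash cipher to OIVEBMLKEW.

O(14) → L(11)
I(8) → R(17)
V(21) → E(4)
E(4) → V(21)
B(1) → Y(24)
M(12) → N(13)
L(11) → O(14)
K(10) → P(15)
E(4) → V(21)
W(22) → D(3)

LREVYNOPVD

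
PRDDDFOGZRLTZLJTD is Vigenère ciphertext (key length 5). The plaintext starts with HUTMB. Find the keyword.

Subtract each crib letter from the matching ciphertext letter (mod 26):
P(15)−H(7)=8 → I
R(17)−U(20)=-3≡23 → X
D(3)−T(19)=-16≡10 → K
D(3)−M(12)=-9≡17 → R
D(3)−B(1)=2 → C

IXKRC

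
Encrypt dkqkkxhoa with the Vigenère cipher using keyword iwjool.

lgzyyipkj

Repeat the key across the message: iwjooliwj
d(3)+i(8): 11 → l
k(10)+w(22): 32≡6 → g
q(16)+j(9): 25 → z
k(10)+o(14): 24 → y
k(10)+o(14): 24 → y
x(23)+l(11): 34≡8 → i
h(7)+i(8): 15 → p
o(14)+w(22): 36≡10 → k
a(0)+j(9): 9 → j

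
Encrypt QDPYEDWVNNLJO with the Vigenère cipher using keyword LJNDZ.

BMCBDOFIQMWSB

Repeat the key across the message: LJNDZLJNDZLJN
Q(16)+L(11): 27≡1 → B
D(3)+J(9): 12 → M
P(15)+N(13): 28≡2 → C
Y(24)+D(3): 27≡1 → B
E(4)+Z(25): 29≡3 → D
D(3)+L(11): 14 → O
W(22)+J(9): 31≡5 → F
V(21)+N(13): 34≡8 → I
N(13)+D(3): 16 → Q
N(13)+Z(25): 38≡12 → M
L(11)+L(11): 22 → W
J(9)+J(9): 18 → S
O(14)+N(13): 27≡1 → B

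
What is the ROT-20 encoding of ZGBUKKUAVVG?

TAVOEEOUPPA

Z(25): 25+20=45≡19 → T
G(6): 6+20=26≡0 → A
B(1): 1+20=21 → V
U(20): 20+20=40≡14 → O
K(10): 10+20=30≡4 → E
K(10): 10+20=30≡4 → E
U(20): 20+20=40≡14 → O
A(0): 0+20=20 → U
V(21): 21+20=41≡15 → P
V(21): 21+20=41≡15 → P
G(6): 6+20=26≡0 → A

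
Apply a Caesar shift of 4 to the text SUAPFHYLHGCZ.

S(18): 18+4=22 → W
U(20): 20+4=24 → Y
A(0): 0+4=4 → E
P(15): 15+4=19 → T
F(5): 5+4=9 → J
H(7): 7+4=11 → L
Y(24): 24+4=28≡2 → C
L(11): 11+4=15 → P
H(7): 7+4=11 → L
G(6): 6+4=10 → K
C(2): 2+4=6 → G
Z(25): 25+4=29≡3 → D

WYETJLCPLKGD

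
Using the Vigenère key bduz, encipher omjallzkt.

Repeat the key across the message: bduzbduzb
o(14)+b(1): 15 → p
m(12)+d(3): 15 → p
j(9)+u(20): 29≡3 → d
a(0)+z(25): 25 → z
l(11)+b(1): 12 → m
l(11)+d(3): 14 → o
z(25)+u(20): 45≡19 → t
k(10)+z(25): 35≡9 → j
t(19)+b(1): 20 → u

ppdzmotju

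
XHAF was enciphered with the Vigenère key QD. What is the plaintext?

HEKC

Repeat the key across the ciphertext: QDQD
X(23)−Q(16): 7 → H
H(7)−D(3): 4 → E
A(0)−Q(16): -16≡10 → K
F(5)−D(3): 2 → C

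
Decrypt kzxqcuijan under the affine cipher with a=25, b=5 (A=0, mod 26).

The inverse of 25 mod 26 is 25, since 25·25=625≡1. Apply D(y)=25·(y−5) mod 26:
k(10): 25·(10−5)=125≡21 → v
z(25): 25·(25−5)=500≡6 → g
x(23): 25·(23−5)=450≡8 → i
q(16): 25·(16−5)=275≡15 → p
c(2): 25·(2−5)=-75≡3 → d
u(20): 25·(20−5)=375≡11 → l
i(8): 25·(8−5)=75≡23 → x
j(9): 25·(9−5)=100≡22 → w
a(0): 25·(0−5)=-125≡5 → f
n(13): 25·(13−5)=200≡18 → s

vgipdlxwfs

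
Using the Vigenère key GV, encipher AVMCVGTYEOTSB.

GQSXBBZTKJZNH

Repeat the key across the message: GVGVGVGVGVGVG
A(0)+G(6): 6 → G
V(21)+V(21): 42≡16 → Q
M(12)+G(6): 18 → S
C(2)+V(21): 23 → X
V(21)+G(6): 27≡1 → B
G(6)+V(21): 27≡1 → B
T(19)+G(6): 25 → Z
Y(24)+V(21): 45≡19 → T
E(4)+G(6): 10 → K
O(14)+V(21): 35≡9 → J
T(19)+G(6): 25 → Z
S(18)+V(21): 39≡13 → N
B(1)+G(6): 7 → H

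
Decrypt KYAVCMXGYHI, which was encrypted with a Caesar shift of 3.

HVXSZJUDVEF

K(10): 10−3=7 → H
Y(24): 24−3=21 → V
A(0): 0−3=-3≡23 → X
V(21): 21−3=18 → S
C(2): 2−3=-1≡25 → Z
M(12): 12−3=9 → J
X(23): 23−3=20 → U
G(6): 6−3=3 → D
Y(24): 24−3=21 → V
H(7): 7−3=4 → E
I(8): 8−3=5 → F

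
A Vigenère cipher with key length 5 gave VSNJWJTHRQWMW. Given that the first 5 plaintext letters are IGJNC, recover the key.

Subtract each crib letter from the matching ciphertext letter (mod 26):
V(21)−I(8)=13 → N
S(18)−G(6)=12 → M
N(13)−J(9)=4 → E
J(9)−N(13)=-4≡22 → W
W(22)−C(2)=20 → U

NMEWU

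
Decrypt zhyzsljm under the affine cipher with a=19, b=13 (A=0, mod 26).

cmrcdeip

The inverse of 19 mod 26 is 11, since 19·11=209≡1. Apply D(y)=11·(y−13) mod 26:
z(25): 11·(25−13)=132≡2 → c
h(7): 11·(7−13)=-66≡12 → m
y(24): 11·(24−13)=121≡17 → r
z(25): 11·(25−13)=132≡2 → c
s(18): 11·(18−13)=55≡3 → d
l(11): 11·(11−13)=-22≡4 → e
j(9): 11·(9−13)=-44≡8 → i
m(12): 11·(12−13)=-11≡15 → p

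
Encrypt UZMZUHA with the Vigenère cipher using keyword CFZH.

Repeat the key across the message: CFZHCFZ
U(20)+C(2): 22 → W
Z(25)+F(5): 30≡4 → E
M(12)+Z(25): 37≡11 → L
Z(25)+H(7): 32≡6 → G
U(20)+C(2): 22 → W
H(7)+F(5): 12 → M
A(0)+Z(25): 25 → Z

WELGWMZ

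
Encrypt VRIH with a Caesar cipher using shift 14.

V(21): 21+14=35≡9 → J
R(17): 17+14=31≡5 → F
I(8): 8+14=22 → W
H(7): 7+14=21 → V

JFWV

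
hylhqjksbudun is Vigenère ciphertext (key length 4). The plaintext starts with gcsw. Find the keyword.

Subtract each crib letter from the matching ciphertext letter (mod 26):
h(7)−g(6)=1 → b
y(24)−c(2)=22 → w
l(11)−s(18)=-7≡19 → t
h(7)−w(22)=-15≡11 → l

bwtl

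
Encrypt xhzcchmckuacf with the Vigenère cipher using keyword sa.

Repeat the key across the message: sasasasasasas
x(23)+s(18): 41≡15 → p
h(7)+a(0): 7 → h
z(25)+s(18): 43≡17 → r
c(2)+a(0): 2 → c
c(2)+s(18): 20 → u
h(7)+a(0): 7 → h
m(12)+s(18): 30≡4 → e
c(2)+a(0): 2 → c
k(10)+s(18): 28≡2 → c
u(20)+a(0): 20 → u
a(0)+s(18): 18 → s
c(2)+a(0): 2 → c
f(5)+s(18): 23 → x

phrcuheccuscx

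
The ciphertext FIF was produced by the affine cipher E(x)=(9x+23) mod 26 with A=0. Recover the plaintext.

The inverse of 9 mod 26 is 3, since 9·3=27≡1. Apply D(y)=3·(y−23) mod 26:
F(5): 3·(5−23)=-54≡24 → Y
I(8): 3·(8−23)=-45≡7 → H
F(5): 3·(5−23)=-54≡24 → Y

YHY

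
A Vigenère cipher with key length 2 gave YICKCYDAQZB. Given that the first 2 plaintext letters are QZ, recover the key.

IJ

Subtract each crib letter from the matching ciphertext letter (mod 26):
Y(24)−Q(16)=8 → I
I(8)−Z(25)=-17≡9 → J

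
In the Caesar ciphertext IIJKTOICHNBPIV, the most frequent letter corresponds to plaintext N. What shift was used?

The most frequent ciphertext letter is I (appears 4 times).
I is position 8; N is position 13.
Shift = -5≡21.

21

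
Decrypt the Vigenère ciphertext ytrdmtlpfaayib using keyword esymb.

Repeat the key across the ciphertext: esymbesymbesym
y(24)−e(4): 20 → u
t(19)−s(18): 1 → b
r(17)−y(24): -7≡19 → t
d(3)−m(12): -9≡17 → r
m(12)−b(1): 11 → l
t(19)−e(4): 15 → p
l(11)−s(18): -7≡19 → t
p(15)−y(24): -9≡17 → r
f(5)−m(12): -7≡19 → t
a(0)−b(1): -1≡25 → z
a(0)−e(4): -4≡22 → w
y(24)−s(18): 6 → g
i(8)−y(24): -16≡10 → k
b(1)−m(12): -11≡15 → p

ubtrlptrtzwgkp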